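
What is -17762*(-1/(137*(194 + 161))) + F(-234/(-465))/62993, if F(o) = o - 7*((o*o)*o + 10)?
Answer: 830765459686922/2281740768950125 ≈ 0.36409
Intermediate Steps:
F(o) = -70 + o - 7*o³ (F(o) = o - 7*(o²*o + 10) = o - 7*(o³ + 10) = o - 7*(10 + o³) = o + (-70 - 7*o³) = -70 + o - 7*o³)
-17762*(-1/(137*(194 + 161))) + F(-234/(-465))/62993 = -17762*(-1/(137*(194 + 161))) + (-70 - 234/(-465) - 7*(-234/(-465))³)/62993 = -17762/(355*(-137)) + (-70 - 234*(-1/465) - 7*(-234*(-1/465))³)*(1/62993) = -17762/(-48635) + (-70 + 78/155 - 7*(78/155)³)*(1/62993) = -17762*(-1/48635) + (-70 + 78/155 - 7*474552/3723875)*(1/62993) = 17762/48635 + (-70 + 78/155 - 3321864/3723875)*(1/62993) = 17762/48635 - 262119164/3723875*1/62993 = 17762/48635 - 262119164/234578057875 = 830765459686922/2281740768950125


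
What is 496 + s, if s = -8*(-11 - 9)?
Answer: 656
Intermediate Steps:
s = 160 (s = -8*(-20) = 160)
496 + s = 496 + 160 = 656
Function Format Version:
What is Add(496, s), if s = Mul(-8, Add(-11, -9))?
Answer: 656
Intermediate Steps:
s = 160 (s = Mul(-8, -20) = 160)
Add(496, s) = Add(496, 160) = 656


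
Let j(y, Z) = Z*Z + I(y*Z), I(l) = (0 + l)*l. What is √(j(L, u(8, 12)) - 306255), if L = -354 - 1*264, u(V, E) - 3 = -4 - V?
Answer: √30629670 ≈ 5534.4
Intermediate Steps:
u(V, E) = -1 - V (u(V, E) = 3 + (-4 - V) = -1 - V)
L = -618 (L = -354 - 264 = -618)
I(l) = l² (I(l) = l*l = l²)
j(y, Z) = Z² + Z²*y² (j(y, Z) = Z*Z + (y*Z)² = Z² + (Z*y)² = Z² + Z²*y²)
√(j(L, u(8, 12)) - 306255) = √((-1 - 1*8)²*(1 + (-618)²) - 306255) = √((-1 - 8)²*(1 + 381924) - 306255) = √((-9)²*381925 - 306255) = √(81*381925 - 306255) = √(30935925 - 306255) = √30629670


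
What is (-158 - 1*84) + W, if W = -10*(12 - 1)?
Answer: -352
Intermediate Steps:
W = -110 (W = -10*11 = -110)
(-158 - 1*84) + W = (-158 - 1*84) - 110 = (-158 - 84) - 110 = -242 - 110 = -352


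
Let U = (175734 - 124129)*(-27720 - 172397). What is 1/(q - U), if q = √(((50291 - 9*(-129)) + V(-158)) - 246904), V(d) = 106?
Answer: 10327037785/106647709412817901571 - I*√195346/106647709412817901571 ≈ 9.6833e-11 - 4.1443e-18*I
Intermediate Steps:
U = -10327037785 (U = 51605*(-200117) = -10327037785)
q = I*√195346 (q = √(((50291 - 9*(-129)) + 106) - 246904) = √(((50291 + 1161) + 106) - 246904) = √((51452 + 106) - 246904) = √(51558 - 246904) = √(-195346) = I*√195346 ≈ 441.98*I)
1/(q - U) = 1/(I*√195346 - 1*(-10327037785)) = 1/(I*√195346 + 10327037785) = 1/(10327037785 + I*√195346)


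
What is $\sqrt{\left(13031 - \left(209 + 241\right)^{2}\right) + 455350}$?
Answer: $\sqrt{265881} \approx 515.64$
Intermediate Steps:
$\sqrt{\left(13031 - \left(209 + 241\right)^{2}\right) + 455350} = \sqrt{\left(13031 - 450^{2}\right) + 455350} = \sqrt{\left(13031 - 202500\right) + 455350} = \sqrt{-189469 + 455350} = \sqrt{265881}$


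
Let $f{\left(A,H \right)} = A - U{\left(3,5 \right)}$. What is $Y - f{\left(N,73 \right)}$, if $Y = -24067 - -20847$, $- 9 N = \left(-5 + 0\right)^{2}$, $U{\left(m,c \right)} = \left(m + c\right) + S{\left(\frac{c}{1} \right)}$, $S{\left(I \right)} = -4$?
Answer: $- \frac{28919}{9} \approx -3213.2$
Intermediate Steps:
$U{\left(m,c \right)} = -4 + c + m$ ($U{\left(m,c \right)} = \left(m + c\right) - 4 = \left(c + m\right) - 4 = -4 + c + m$)
$N = - \frac{25}{9}$ ($N = - \frac{\left(-5 + 0\right)^{2}}{9} = - \frac{\left(-5\right)^{2}}{9} = \left(- \frac{1}{9}\right) 25 = - \frac{25}{9} \approx -2.7778$)
$f{\left(A,H \right)} = -4 + A$ ($f{\left(A,H \right)} = A - \left(-4 + 5 + 3\right) = A - 4 = -4 + A$)
$Y = -3220$ ($Y = -24067 + 20847 = -3220$)
$Y - f{\left(N,73 \right)} = -3220 - \left(-4 - \frac{25}{9}\right) = -3220 - - \frac{61}{9} = -3220 + \frac{61}{9} = - \frac{28919}{9}$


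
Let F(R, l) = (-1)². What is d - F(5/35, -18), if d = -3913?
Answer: -3914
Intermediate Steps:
F(R, l) = 1
d - F(5/35, -18) = -3913 - 1*1 = -3913 - 1 = -3914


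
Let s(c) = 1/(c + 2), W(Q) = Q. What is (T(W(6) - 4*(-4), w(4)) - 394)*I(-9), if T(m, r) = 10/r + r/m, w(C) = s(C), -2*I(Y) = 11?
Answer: 44087/24 ≈ 1837.0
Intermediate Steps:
s(c) = 1/(2 + c)
I(Y) = -11/2 (I(Y) = -½*11 = -11/2)
w(C) = 1/(2 + C)
(T(W(6) - 4*(-4), w(4)) - 394)*I(-9) = ((10/(1/(2 + 4)) + 1/((2 + 4)*(6 - 4*(-4)))) - 394)*(-11/2) = ((10/(1/6) + 1/(6*(6 + 16))) - 394)*(-11/2) = ((10/(⅙) + (⅙)/22) - 394)*(-11/2) = ((10*6 + (⅙)*(1/22)) - 394)*(-11/2) = ((60 + 1/132) - 394)*(-11/2) = (7921/132 - 394)*(-11/2) = -44087/132*(-11/2) = 44087/24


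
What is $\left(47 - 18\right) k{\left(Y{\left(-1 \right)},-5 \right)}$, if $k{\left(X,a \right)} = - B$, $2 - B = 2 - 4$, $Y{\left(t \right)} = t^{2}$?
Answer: $-116$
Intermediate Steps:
$B = 4$ ($B = 2 - \left(2 - 4\right) = 2 - -2 = 2 + 2 = 4$)
$k{\left(X,a \right)} = -4$ ($k{\left(X,a \right)} = \left(-1\right) 4 = -4$)
$\left(47 - 18\right) k{\left(Y{\left(-1 \right)},-5 \right)} = \left(47 - 18\right) \left(-4\right) = 29 \left(-4\right) = -116$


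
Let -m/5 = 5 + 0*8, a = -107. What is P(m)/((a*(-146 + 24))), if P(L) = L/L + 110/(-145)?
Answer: 7/378566 ≈ 1.8491e-5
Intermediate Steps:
m = -25 (m = -5*(5 + 0*8) = -5*(5 + 0) = -5*5 = -25)
P(L) = 7/29 (P(L) = 1 + 110*(-1/145) = 1 - 22/29 = 7/29)
P(m)/((a*(-146 + 24))) = 7/(29*((-107*(-146 + 24)))) = 7/(29*((-107*(-122)))) = (7/29)/13054 = (7/29)*(1/13054) = 7/378566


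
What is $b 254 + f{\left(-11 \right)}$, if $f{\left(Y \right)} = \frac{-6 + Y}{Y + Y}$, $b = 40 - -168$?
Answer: $\frac{1162321}{22} \approx 52833.0$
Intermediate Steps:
$b = 208$ ($b = 40 + 168 = 208$)
$f{\left(Y \right)} = \frac{-6 + Y}{2 Y}$
$b 254 + f{\left(-11 \right)} = 208 \cdot 254 + \frac{-6 - 11}{2 \left(-11\right)} = 52832 + \frac{1}{2} \left(- \frac{1}{11}\right) \left(-17\right) = 52832 + \frac{17}{22} = \frac{1162321}{22}$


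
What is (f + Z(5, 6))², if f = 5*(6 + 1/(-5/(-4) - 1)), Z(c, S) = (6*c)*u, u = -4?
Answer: 4900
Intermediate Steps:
Z(c, S) = -24*c (Z(c, S) = (6*c)*(-4) = -24*c)
f = 50 (f = 5*(6 + 1/(-5*(-¼) - 1)) = 5*(6 + 1/(5/4 - 1)) = 5*(6 + 1/(¼)) = 5*(6 + 4) = 5*10 = 50)
(f + Z(5, 6))² = (50 - 24*5)² = (50 - 120)² = (-70)² = 4900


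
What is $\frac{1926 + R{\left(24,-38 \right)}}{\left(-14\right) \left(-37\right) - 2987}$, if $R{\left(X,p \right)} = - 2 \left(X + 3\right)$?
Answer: $- \frac{624}{823} \approx -0.7582$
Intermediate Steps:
$R{\left(X,p \right)} = -6 - 2 X$ ($R{\left(X,p \right)} = - 2 \left(3 + X\right) = -6 - 2 X$)
$\frac{1926 + R{\left(24,-38 \right)}}{\left(-14\right) \left(-37\right) - 2987} = \frac{1926 - 54}{\left(-14\right) \left(-37\right) - 2987} = \frac{1926 - 54}{518 - 2987} = \frac{1926 - 54}{-2469} = 1872 \left(- \frac{1}{2469}\right) = - \frac{624}{823}$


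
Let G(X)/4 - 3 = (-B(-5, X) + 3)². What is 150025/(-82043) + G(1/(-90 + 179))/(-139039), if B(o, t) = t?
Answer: -165257739537243/90356246458517 ≈ -1.8290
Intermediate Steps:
G(X) = 12 + 4*(3 - X)² (G(X) = 12 + 4*(-X + 3)² = 12 + 4*(3 - X)²)
150025/(-82043) + G(1/(-90 + 179))/(-139039) = 150025/(-82043) + (12 + 4*(-3 + 1/(-90 + 179))²)/(-139039) = 150025*(-1/82043) + (12 + 4*(-3 + 1/89)²)*(-1/139039) = -150025/82043 + (12 + 4*(-3 + 1/89)²)*(-1/139039) = -150025/82043 + (12 + 4*(-266/89)²)*(-1/139039) = -150025/82043 + (12 + 4*(70756/7921))*(-1/139039) = -150025/82043 + (12 + 283024/7921)*(-1/139039) = -150025/82043 + (378076/7921)*(-1/139039) = -150025/82043 - 378076/1101327919 = -165257739537243/90356246458517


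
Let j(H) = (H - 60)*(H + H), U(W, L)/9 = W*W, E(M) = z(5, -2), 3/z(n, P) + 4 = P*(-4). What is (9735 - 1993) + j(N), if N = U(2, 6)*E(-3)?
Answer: 5960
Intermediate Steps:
z(n, P) = 3/(-4 - 4*P) (z(n, P) = 3/(-4 + P*(-4)) = 3/(-4 - 4*P))
E(M) = 3/4 (E(M) = -3/(4 + 4*(-2)) = -3/(4 - 8) = -3/(-4) = -3*(-1/4) = 3/4)
U(W, L) = 9*W**2 (U(W, L) = 9*(W*W) = 9*W**2)
N = 27 (N = (9*2**2)*(3/4) = (9*4)*(3/4) = 36*(3/4) = 27)
j(H) = 2*H*(-60 + H) (j(H) = (-60 + H)*(2*H) = 2*H*(-60 + H))
(9735 - 1993) + j(N) = (9735 - 1993) + 2*27*(-60 + 27) = 7742 + 2*27*(-33) = 7742 - 1782 = 5960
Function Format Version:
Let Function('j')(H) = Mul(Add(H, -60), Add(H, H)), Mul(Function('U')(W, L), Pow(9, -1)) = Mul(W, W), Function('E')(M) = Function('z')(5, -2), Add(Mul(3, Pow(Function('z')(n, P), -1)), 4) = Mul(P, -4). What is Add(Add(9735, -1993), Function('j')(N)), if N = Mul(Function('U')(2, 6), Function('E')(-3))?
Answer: 5960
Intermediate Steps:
Function('z')(n, P) = Mul(3, Pow(Add(-4, Mul(-4, P)), -1)) (Function('z')(n, P) = Mul(3, Pow(Add(-4, Mul(P, -4)), -1)) = Mul(3, Pow(Add(-4, Mul(-4, P)), -1)))
Function('E')(M) = Rational(3, 4) (Function('E')(M) = Mul(-3, Pow(Add(4, Mul(4, -2)), -1)) = Mul(-3, Pow(Add(4, -8), -1)) = Mul(-3, Pow(-4, -1)) = Mul(-3, Rational(-1, 4)) = Rational(3, 4))
Function('U')(W, L) = Mul(9, Pow(W, 2)) (Function('U')(W, L) = Mul(9, Mul(W, W)) = Mul(9, Pow(W, 2)))
N = 27 (N = Mul(Mul(9, Pow(2, 2)), Rational(3, 4)) = Mul(Mul(9, 4), Rational(3, 4)) = Mul(36, Rational(3, 4)) = 27)
Function('j')(H) = Mul(2, H, Add(-60, H)) (Function('j')(H) = Mul(Add(-60, H), Mul(2, H)) = Mul(2, H, Add(-60, H)))
Add(Add(9735, -1993), Function('j')(N)) = Add(Add(9735, -1993), Mul(2, 27, Add(-60, 27))) = Add(7742, Mul(2, 27, -33)) = Add(7742, -1782) = 5960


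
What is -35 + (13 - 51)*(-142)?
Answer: 5361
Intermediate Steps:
-35 + (13 - 51)*(-142) = -35 - 38*(-142) = -35 + 5396 = 5361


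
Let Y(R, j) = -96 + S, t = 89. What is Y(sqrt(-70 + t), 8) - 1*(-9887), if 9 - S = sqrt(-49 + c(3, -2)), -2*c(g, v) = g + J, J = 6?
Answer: 9800 - I*sqrt(214)/2 ≈ 9800.0 - 7.3144*I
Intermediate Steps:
c(g, v) = -3 - g/2 (c(g, v) = -(g + 6)/2 = -(6 + g)/2 = -3 - g/2)
S = 9 - I*sqrt(214)/2 (S = 9 - sqrt(-49 + (-3 - 1/2*3)) = 9 - sqrt(-49 + (-3 - 3/2)) = 9 - sqrt(-49 - 9/2) = 9 - sqrt(-107/2) = 9 - I*sqrt(214)/2 ≈ 9.0 - 7.3144*I)
Y(R, j) = -87 - I*sqrt(214)/2 (Y(R, j) = -96 + (9 - I*sqrt(214)/2) = -87 - I*sqrt(214)/2)
Y(sqrt(-70 + t), 8) - 1*(-9887) = (-87 - I*sqrt(214)/2) - 1*(-9887) = (-87 - I*sqrt(214)/2) + 9887 = 9800 - I*sqrt(214)/2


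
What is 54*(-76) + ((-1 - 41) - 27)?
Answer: -4173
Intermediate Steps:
54*(-76) + ((-1 - 41) - 27) = -4104 + (-42 - 27) = -4104 - 69 = -4173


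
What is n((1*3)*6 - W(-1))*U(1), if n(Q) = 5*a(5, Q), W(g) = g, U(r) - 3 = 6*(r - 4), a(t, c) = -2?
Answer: 150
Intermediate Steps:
U(r) = -21 + 6*r (U(r) = 3 + 6*(r - 4) = 3 + 6*(-4 + r) = 3 + (-24 + 6*r) = -21 + 6*r)
n(Q) = -10 (n(Q) = 5*(-2) = -10)
n((1*3)*6 - W(-1))*U(1) = -10*(-21 + 6*1) = -10*(-21 + 6) = -10*(-15) = 150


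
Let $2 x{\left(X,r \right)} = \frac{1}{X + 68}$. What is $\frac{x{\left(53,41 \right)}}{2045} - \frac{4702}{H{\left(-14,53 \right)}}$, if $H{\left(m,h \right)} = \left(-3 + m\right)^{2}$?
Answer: $- \frac{2326972491}{143023210} \approx -16.27$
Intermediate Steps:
$x{\left(X,r \right)} = \frac{1}{2 \left(68 + X\right)}$ ($x{\left(X,r \right)} = \frac{1}{2 \left(X + 68\right)} = \frac{1}{2 \left(68 + X\right)}$)
$\frac{x{\left(53,41 \right)}}{2045} - \frac{4702}{H{\left(-14,53 \right)}} = \frac{\frac{1}{2} \frac{1}{68 + 53}}{2045} - \frac{4702}{\left(-3 - 14\right)^{2}} = \frac{1}{2 \cdot 121} \cdot \frac{1}{2045} - \frac{4702}{\left(-17\right)^{2}} = \frac{1}{2} \cdot \frac{1}{121} \cdot \frac{1}{2045} - \frac{4702}{289} = \frac{1}{242} \cdot \frac{1}{2045} - \frac{4702}{289} = \frac{1}{494890} - \frac{4702}{289} = - \frac{2326972491}{143023210}$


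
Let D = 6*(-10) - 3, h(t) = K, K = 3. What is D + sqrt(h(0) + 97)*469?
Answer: 4627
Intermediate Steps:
h(t) = 3
D = -63 (D = -60 - 3 = -63)
D + sqrt(h(0) + 97)*469 = -63 + sqrt(3 + 97)*469 = -63 + sqrt(100)*469 = -63 + 10*469 = -63 + 4690 = 4627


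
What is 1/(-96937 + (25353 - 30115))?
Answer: -1/101699 ≈ -9.8329e-6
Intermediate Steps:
1/(-96937 + (25353 - 30115)) = 1/(-96937 - 4762) = 1/(-101699) = -1/101699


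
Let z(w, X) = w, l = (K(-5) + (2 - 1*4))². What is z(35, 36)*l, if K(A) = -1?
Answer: 315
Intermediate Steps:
l = 9 (l = (-1 + (2 - 1*4))² = (-1 + (2 - 4))² = (-1 - 2)² = (-3)² = 9)
z(35, 36)*l = 35*9 = 315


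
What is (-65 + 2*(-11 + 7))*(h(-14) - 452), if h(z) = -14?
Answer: 34018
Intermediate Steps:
(-65 + 2*(-11 + 7))*(h(-14) - 452) = (-65 + 2*(-11 + 7))*(-14 - 452) = (-65 + 2*(-4))*(-466) = (-65 - 8)*(-466) = -73*(-466) = 34018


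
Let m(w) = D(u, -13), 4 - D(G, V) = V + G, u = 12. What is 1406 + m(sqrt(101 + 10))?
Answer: 1411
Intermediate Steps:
D(G, V) = 4 - G - V (D(G, V) = 4 - (V + G) = 4 - (G + V) = 4 + (-G - V) = 4 - G - V)
m(w) = 5 (m(w) = 4 - 1*12 - 1*(-13) = 4 - 12 + 13 = 5)
1406 + m(sqrt(101 + 10)) = 1406 + 5 = 1411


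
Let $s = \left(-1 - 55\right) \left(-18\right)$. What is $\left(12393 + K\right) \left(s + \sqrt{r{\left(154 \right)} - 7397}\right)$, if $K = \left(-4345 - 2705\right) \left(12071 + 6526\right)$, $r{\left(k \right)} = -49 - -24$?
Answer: $-132145228656 - 131096457 i \sqrt{7422} \approx -1.3215 \cdot 10^{11} - 1.1294 \cdot 10^{10} i$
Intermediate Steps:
$r{\left(k \right)} = -25$ ($r{\left(k \right)} = -49 + 24 = -25$)
$K = -131108850$ ($K = \left(-7050\right) 18597 = -131108850$)
$s = 1008$ ($s = \left(-56\right) \left(-18\right) = 1008$)
$\left(12393 + K\right) \left(s + \sqrt{r{\left(154 \right)} - 7397}\right) = \left(12393 - 131108850\right) \left(1008 + \sqrt{-25 - 7397}\right) = - 131096457 \left(1008 + \sqrt{-7422}\right) = - 131096457 \left(1008 + i \sqrt{7422}\right) = -132145228656 - 131096457 i \sqrt{7422}$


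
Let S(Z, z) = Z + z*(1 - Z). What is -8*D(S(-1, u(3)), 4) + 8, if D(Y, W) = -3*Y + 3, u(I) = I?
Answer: 104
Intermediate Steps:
D(Y, W) = 3 - 3*Y
-8*D(S(-1, u(3)), 4) + 8 = -8*(3 - 3*(-1 + 3 - 1*(-1)*3)) + 8 = -8*(3 - 3*(-1 + 3 + 3)) + 8 = -8*(3 - 3*5) + 8 = -8*(3 - 15) + 8 = -8*(-12) + 8 = 96 + 8 = 104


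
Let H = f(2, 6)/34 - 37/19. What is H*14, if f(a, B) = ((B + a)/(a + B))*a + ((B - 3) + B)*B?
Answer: -1358/323 ≈ -4.2043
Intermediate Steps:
f(a, B) = a + B*(-3 + 2*B) (f(a, B) = ((B + a)/(B + a))*a + ((-3 + B) + B)*B = 1*a + (-3 + 2*B)*B = a + B*(-3 + 2*B))
H = -97/323 (H = (2 - 3*6 + 2*6²)/34 - 37/19 = (2 - 18 + 2*36)*(1/34) - 37*1/19 = (2 - 18 + 72)*(1/34) - 37/19 = 56*(1/34) - 37/19 = 28/17 - 37/19 = -97/323 ≈ -0.30031)
H*14 = -97/323*14 = -1358/323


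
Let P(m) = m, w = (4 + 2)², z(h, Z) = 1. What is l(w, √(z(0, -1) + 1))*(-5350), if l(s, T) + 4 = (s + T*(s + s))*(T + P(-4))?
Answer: 21400 + 1348200*√2 ≈ 1.9280e+6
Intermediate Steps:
w = 36 (w = 6² = 36)
l(s, T) = -4 + (-4 + T)*(s + 2*T*s) (l(s, T) = -4 + (s + T*(s + s))*(T - 4) = -4 + (s + T*(2*s))*(-4 + T) = -4 + (s + 2*T*s)*(-4 + T) = -4 + (-4 + T)*(s + 2*T*s))
l(w, √(z(0, -1) + 1))*(-5350) = (-4 - 4*36 - 7*√(1 + 1)*36 + 2*36*(√(1 + 1))²)*(-5350) = (-4 - 144 - 7*√2*36 + 2*36*(√2)²)*(-5350) = (-4 - 144 - 252*√2 + 2*36*2)*(-5350) = (-4 - 144 - 252*√2 + 144)*(-5350) = (-4 - 252*√2)*(-5350) = 21400 + 1348200*√2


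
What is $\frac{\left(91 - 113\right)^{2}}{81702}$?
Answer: $\frac{242}{40851} \approx 0.005924$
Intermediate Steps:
$\frac{\left(91 - 113\right)^{2}}{81702} = \left(-22\right)^{2} \cdot \frac{1}{81702} = 484 \cdot \frac{1}{81702} = \frac{242}{40851}$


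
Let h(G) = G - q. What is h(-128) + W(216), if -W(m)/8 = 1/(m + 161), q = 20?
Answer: -55804/377 ≈ -148.02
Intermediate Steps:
W(m) = -8/(161 + m) (W(m) = -8/(m + 161) = -8/(161 + m))
h(G) = -20 + G (h(G) = G - 1*20 = G - 20 = -20 + G)
h(-128) + W(216) = (-20 - 128) - 8/(161 + 216) = -148 - 8/377 = -55804/377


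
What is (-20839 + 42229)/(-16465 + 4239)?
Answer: -10695/6113 ≈ -1.7495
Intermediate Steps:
(-20839 + 42229)/(-16465 + 4239) = 21390/(-12226) = 21390*(-1/12226) = -10695/6113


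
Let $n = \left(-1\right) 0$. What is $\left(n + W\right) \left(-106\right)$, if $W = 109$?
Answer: $-11554$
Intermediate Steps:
$n = 0$
$\left(n + W\right) \left(-106\right) = \left(0 + 109\right) \left(-106\right) = 109 \left(-106\right) = -11554$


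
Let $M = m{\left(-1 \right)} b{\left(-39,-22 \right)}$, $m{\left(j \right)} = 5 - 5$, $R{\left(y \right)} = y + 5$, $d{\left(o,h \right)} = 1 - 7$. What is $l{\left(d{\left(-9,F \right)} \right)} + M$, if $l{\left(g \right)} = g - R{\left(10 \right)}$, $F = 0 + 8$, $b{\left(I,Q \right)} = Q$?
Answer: $-21$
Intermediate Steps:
$F = 8$
$d{\left(o,h \right)} = -6$ ($d{\left(o,h \right)} = 1 - 7 = -6$)
$R{\left(y \right)} = 5 + y$
$m{\left(j \right)} = 0$ ($m{\left(j \right)} = 5 - 5 = 0$)
$l{\left(g \right)} = -15 + g$ ($l{\left(g \right)} = g - \left(5 + 10\right) = g - 15 = -15 + g$)
$M = 0$ ($M = 0 \left(-22\right) = 0$)
$l{\left(d{\left(-9,F \right)} \right)} + M = \left(-15 - 6\right) + 0 = -21 + 0 = -21$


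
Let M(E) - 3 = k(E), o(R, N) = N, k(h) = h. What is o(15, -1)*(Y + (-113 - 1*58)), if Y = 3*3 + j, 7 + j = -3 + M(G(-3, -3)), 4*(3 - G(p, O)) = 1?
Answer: 665/4 ≈ 166.25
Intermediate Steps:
G(p, O) = 11/4 (G(p, O) = 3 - ¼*1 = 3 - ¼ = 11/4)
M(E) = 3 + E
j = -17/4 (j = -7 + (-3 + (3 + 11/4)) = -7 + (-3 + 23/4) = -7 + 11/4 = -17/4 ≈ -4.2500)
Y = 19/4 (Y = 3*3 - 17/4 = 9 - 17/4 = 19/4 ≈ 4.7500)
o(15, -1)*(Y + (-113 - 1*58)) = -(19/4 + (-113 - 1*58)) = -(19/4 + (-113 - 58)) = -(19/4 - 171) = -1*(-665/4) = 665/4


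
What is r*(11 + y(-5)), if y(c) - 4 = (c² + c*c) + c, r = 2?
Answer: 120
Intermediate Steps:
y(c) = 4 + c + 2*c² (y(c) = 4 + ((c² + c*c) + c) = 4 + ((c² + c²) + c) = 4 + (2*c² + c) = 4 + (c + 2*c²) = 4 + c + 2*c²)
r*(11 + y(-5)) = 2*(11 + (4 - 5 + 2*(-5)²)) = 2*(11 + (4 - 5 + 2*25)) = 2*(11 + (4 - 5 + 50)) = 2*(11 + 49) = 2*60 = 120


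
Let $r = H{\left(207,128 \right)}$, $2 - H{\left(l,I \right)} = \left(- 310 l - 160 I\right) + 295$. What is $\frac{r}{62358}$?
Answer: $\frac{28119}{20786} \approx 1.3528$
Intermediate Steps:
$H{\left(l,I \right)} = -293 + 160 I + 310 l$ ($H{\left(l,I \right)} = 2 - \left(\left(- 310 l - 160 I\right) + 295\right) = 2 - \left(295 - 310 l - 160 I\right) = 2 + \left(-295 + 160 I + 310 l\right) = -293 + 160 I + 310 l$)
$r = 84357$ ($r = -293 + 160 \cdot 128 + 310 \cdot 207 = -293 + 20480 + 64170 = 84357$)
$\frac{r}{62358} = \frac{84357}{62358} = 84357 \cdot \frac{1}{62358} = \frac{28119}{20786}$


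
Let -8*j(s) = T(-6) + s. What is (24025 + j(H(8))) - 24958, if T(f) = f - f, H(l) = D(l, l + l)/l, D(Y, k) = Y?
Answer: -7465/8 ≈ -933.13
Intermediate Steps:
H(l) = 1 (H(l) = l/l = 1)
T(f) = 0
j(s) = -s/8 (j(s) = -(0 + s)/8 = -s/8)
(24025 + j(H(8))) - 24958 = (24025 - ⅛*1) - 24958 = (24025 - ⅛) - 24958 = 192199/8 - 24958 = -7465/8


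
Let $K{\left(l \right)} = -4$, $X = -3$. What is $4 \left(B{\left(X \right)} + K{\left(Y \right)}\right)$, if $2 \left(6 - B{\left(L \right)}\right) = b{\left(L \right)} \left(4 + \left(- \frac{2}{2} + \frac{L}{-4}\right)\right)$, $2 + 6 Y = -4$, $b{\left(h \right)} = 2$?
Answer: $-7$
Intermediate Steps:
$Y = -1$ ($Y = - \frac{1}{3} + \frac{1}{6} \left(-4\right) = - \frac{1}{3} - \frac{2}{3} = -1$)
$B{\left(L \right)} = 3 + \frac{L}{4}$ ($B{\left(L \right)} = 6 - \frac{2 \left(4 + \left(- \frac{2}{2} + \frac{L}{-4}\right)\right)}{2} = 6 - \frac{2 \left(4 + \left(\left(-2\right) \frac{1}{2} + L \left(- \frac{1}{4}\right)\right)\right)}{2} = 6 - \frac{2 \left(4 - \left(1 + \frac{L}{4}\right)\right)}{2} = 6 - \frac{2 \left(3 - \frac{L}{4}\right)}{2} = 6 - \frac{6 - \frac{L}{2}}{2} = 6 + \left(-3 + \frac{L}{4}\right) = 3 + \frac{L}{4}$)
$4 \left(B{\left(X \right)} + K{\left(Y \right)}\right) = 4 \left(\left(3 + \frac{1}{4} \left(-3\right)\right) - 4\right) = 4 \left(\left(3 - \frac{3}{4}\right) - 4\right) = 4 \left(\frac{9}{4} - 4\right) = 4 \left(- \frac{7}{4}\right) = -7$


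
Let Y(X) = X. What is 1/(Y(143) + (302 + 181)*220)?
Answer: 1/106403 ≈ 9.3982e-6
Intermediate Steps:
1/(Y(143) + (302 + 181)*220) = 1/(143 + (302 + 181)*220) = 1/(143 + 483*220) = 1/(143 + 106260) = 1/106403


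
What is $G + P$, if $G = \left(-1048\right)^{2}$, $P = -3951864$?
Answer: $-2853560$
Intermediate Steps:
$G = 1098304$
$G + P = 1098304 - 3951864 = -2853560$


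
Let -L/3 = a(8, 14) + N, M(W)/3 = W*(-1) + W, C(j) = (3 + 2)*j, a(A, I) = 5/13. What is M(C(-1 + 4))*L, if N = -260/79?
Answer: 0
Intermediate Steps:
a(A, I) = 5/13 (a(A, I) = 5*(1/13) = 5/13)
N = -260/79 (N = -260*1/79 = -260/79 ≈ -3.2911)
C(j) = 5*j
M(W) = 0 (M(W) = 3*(W*(-1) + W) = 3*(-W + W) = 3*0 = 0)
L = 8955/1027 (L = -3*(5/13 - 260/79) = -3*(-2985/1027) = 8955/1027 ≈ 8.7196)
M(C(-1 + 4))*L = 0*(8955/1027) = 0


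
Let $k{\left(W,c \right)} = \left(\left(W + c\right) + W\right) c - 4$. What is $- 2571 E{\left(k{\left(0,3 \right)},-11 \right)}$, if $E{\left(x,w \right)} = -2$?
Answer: $5142$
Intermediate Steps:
$k{\left(W,c \right)} = -4 + c \left(c + 2 W\right)$ ($k{\left(W,c \right)} = \left(c + 2 W\right) c - 4 = c \left(c + 2 W\right) - 4 = -4 + c \left(c + 2 W\right)$)
$- 2571 E{\left(k{\left(0,3 \right)},-11 \right)} = \left(-2571\right) \left(-2\right) = 5142$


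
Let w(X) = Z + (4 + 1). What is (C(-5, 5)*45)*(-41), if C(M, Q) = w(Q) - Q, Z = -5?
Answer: 9225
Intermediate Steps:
w(X) = 0 (w(X) = -5 + (4 + 1) = -5 + 5 = 0)
C(M, Q) = -Q (C(M, Q) = 0 - Q = -Q)
(C(-5, 5)*45)*(-41) = (-1*5*45)*(-41) = -5*45*(-41) = -225*(-41) = 9225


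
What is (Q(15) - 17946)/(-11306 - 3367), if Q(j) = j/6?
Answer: 35887/29346 ≈ 1.2229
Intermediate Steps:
Q(j) = j/6 (Q(j) = j*(⅙) = j/6)
(Q(15) - 17946)/(-11306 - 3367) = ((⅙)*15 - 17946)/(-11306 - 3367) = (5/2 - 17946)/(-14673) = -35887/2*(-1/14673) = 35887/29346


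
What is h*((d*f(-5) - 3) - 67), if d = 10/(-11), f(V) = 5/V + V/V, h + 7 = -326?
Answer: 23310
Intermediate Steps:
h = -333 (h = -7 - 326 = -333)
f(V) = 1 + 5/V (f(V) = 5/V + 1 = 1 + 5/V)
d = -10/11 (d = 10*(-1/11) = -10/11 ≈ -0.90909)
h*((d*f(-5) - 3) - 67) = -333*((-10*(5 - 5)/(11*(-5)) - 3) - 67) = -333*((-(-2)*0/11 - 3) - 67) = -333*((-10/11*0 - 3) - 67) = -333*((0 - 3) - 67) = -333*(-3 - 67) = -333*(-70) = 23310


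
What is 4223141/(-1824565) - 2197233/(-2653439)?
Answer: -7196852603254/4841371929035 ≈ -1.4865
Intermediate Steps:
4223141/(-1824565) - 2197233/(-2653439) = 4223141*(-1/1824565) - 2197233*(-1/2653439) = -4223141/1824565 + 2197233/2653439 = -7196852603254/4841371929035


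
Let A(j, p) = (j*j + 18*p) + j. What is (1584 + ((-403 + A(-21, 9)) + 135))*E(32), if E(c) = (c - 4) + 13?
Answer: 77818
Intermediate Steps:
E(c) = 9 + c (E(c) = (-4 + c) + 13 = 9 + c)
A(j, p) = j + j² + 18*p (A(j, p) = (j² + 18*p) + j = j + j² + 18*p)
(1584 + ((-403 + A(-21, 9)) + 135))*E(32) = (1584 + ((-403 + (-21 + (-21)² + 18*9)) + 135))*(9 + 32) = (1584 + ((-403 + (-21 + 441 + 162)) + 135))*41 = (1584 + ((-403 + 582) + 135))*41 = (1584 + (179 + 135))*41 = (1584 + 314)*41 = 1898*41 = 77818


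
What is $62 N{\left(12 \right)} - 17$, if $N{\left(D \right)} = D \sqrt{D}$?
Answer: $-17 + 1488 \sqrt{3} \approx 2560.3$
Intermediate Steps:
$N{\left(D \right)} = D^{\frac{3}{2}}$
$62 N{\left(12 \right)} - 17 = 62 \cdot 12^{\frac{3}{2}} - 17 = 62 \cdot 24 \sqrt{3} - 17 = 1488 \sqrt{3} - 17 = -17 + 1488 \sqrt{3}$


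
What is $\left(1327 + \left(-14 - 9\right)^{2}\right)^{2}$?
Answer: $3444736$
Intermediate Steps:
$\left(1327 + \left(-14 - 9\right)^{2}\right)^{2} = \left(1327 + \left(-23\right)^{2}\right)^{2} = \left(1327 + 529\right)^{2} = 1856^{2} = 3444736$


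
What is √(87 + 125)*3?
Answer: 6*√53 ≈ 43.681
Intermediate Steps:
√(87 + 125)*3 = √212*3 = (2*√53)*3 = 6*√53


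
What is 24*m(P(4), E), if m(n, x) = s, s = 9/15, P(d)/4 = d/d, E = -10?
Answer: 72/5 ≈ 14.400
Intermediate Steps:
P(d) = 4 (P(d) = 4*(d/d) = 4*1 = 4)
s = 3/5 (s = 9*(1/15) = 3/5 ≈ 0.60000)
m(n, x) = 3/5
24*m(P(4), E) = 24*(3/5) = 72/5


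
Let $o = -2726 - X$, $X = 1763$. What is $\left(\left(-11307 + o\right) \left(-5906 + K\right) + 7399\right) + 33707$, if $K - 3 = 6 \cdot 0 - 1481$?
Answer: $116678770$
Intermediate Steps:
$o = -4489$ ($o = -2726 - 1763 = -4489$)
$K = -1478$ ($K = 3 + \left(6 \cdot 0 - 1481\right) = 3 + \left(0 - 1481\right) = 3 - 1481 = -1478$)
$\left(\left(-11307 + o\right) \left(-5906 + K\right) + 7399\right) + 33707 = \left(\left(-11307 - 4489\right) \left(-5906 - 1478\right) + 7399\right) + 33707 = \left(\left(-15796\right) \left(-7384\right) + 7399\right) + 33707 = \left(116637664 + 7399\right) + 33707 = 116645063 + 33707 = 116678770$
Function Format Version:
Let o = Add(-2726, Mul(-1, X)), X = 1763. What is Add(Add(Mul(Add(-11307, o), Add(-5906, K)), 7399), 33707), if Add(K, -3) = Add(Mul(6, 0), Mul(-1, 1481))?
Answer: 116678770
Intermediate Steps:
o = -4489 (o = Add(-2726, Mul(-1, 1763)) = Add(-2726, -1763) = -4489)
K = -1478 (K = Add(3, Add(Mul(6, 0), Mul(-1, 1481))) = Add(3, Add(0, -1481)) = Add(3, -1481) = -1478)
Add(Add(Mul(Add(-11307, o), Add(-5906, K)), 7399), 33707) = Add(Add(Mul(Add(-11307, -4489), Add(-5906, -1478)), 7399), 33707) = Add(Add(Mul(-15796, -7384), 7399), 33707) = Add(Add(116637664, 7399), 33707) = Add(116645063, 33707) = 116678770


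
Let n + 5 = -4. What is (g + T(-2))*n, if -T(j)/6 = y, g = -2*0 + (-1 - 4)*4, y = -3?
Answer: 18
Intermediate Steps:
n = -9 (n = -5 - 4 = -9)
g = -20 (g = 0 - 5*4 = 0 - 20 = -20)
T(j) = 18 (T(j) = -6*(-3) = 18)
(g + T(-2))*n = (-20 + 18)*(-9) = -2*(-9) = 18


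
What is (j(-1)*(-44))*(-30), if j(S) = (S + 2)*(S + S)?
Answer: -2640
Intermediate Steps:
j(S) = 2*S*(2 + S) (j(S) = (2 + S)*(2*S) = 2*S*(2 + S))
(j(-1)*(-44))*(-30) = ((2*(-1)*(2 - 1))*(-44))*(-30) = ((2*(-1)*1)*(-44))*(-30) = -2*(-44)*(-30) = 88*(-30) = -2640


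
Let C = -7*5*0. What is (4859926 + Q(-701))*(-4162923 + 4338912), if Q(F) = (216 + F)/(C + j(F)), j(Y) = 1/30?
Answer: 852732876864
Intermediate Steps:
j(Y) = 1/30
C = 0 (C = -35*0 = 0)
Q(F) = 6480 + 30*F (Q(F) = (216 + F)/(0 + 1/30) = (216 + F)/(1/30) = (216 + F)*30 = 6480 + 30*F)
(4859926 + Q(-701))*(-4162923 + 4338912) = (4859926 + (6480 + 30*(-701)))*(-4162923 + 4338912) = (4859926 + (6480 - 21030))*175989 = (4859926 - 14550)*175989 = 4845376*175989 = 852732876864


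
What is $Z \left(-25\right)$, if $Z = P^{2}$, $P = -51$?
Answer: $-65025$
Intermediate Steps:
$Z = 2601$ ($Z = \left(-51\right)^{2} = 2601$)
$Z \left(-25\right) = 2601 \left(-25\right) = -65025$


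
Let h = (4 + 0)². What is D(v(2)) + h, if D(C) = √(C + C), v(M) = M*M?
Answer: 16 + 2*√2 ≈ 18.828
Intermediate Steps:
v(M) = M²
D(C) = √2*√C (D(C) = √(2*C) = √2*√C)
h = 16 (h = 4² = 16)
D(v(2)) + h = √2*√(2²) + 16 = √2*√4 + 16 = √2*2 + 16 = 2*√2 + 16 = 16 + 2*√2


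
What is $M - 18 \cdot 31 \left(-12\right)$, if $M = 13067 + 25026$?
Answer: $44789$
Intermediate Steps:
$M = 38093$
$M - 18 \cdot 31 \left(-12\right) = 38093 - 18 \cdot 31 \left(-12\right) = 38093 - 558 \left(-12\right) = 38093 - -6696 = 38093 + 6696 = 44789$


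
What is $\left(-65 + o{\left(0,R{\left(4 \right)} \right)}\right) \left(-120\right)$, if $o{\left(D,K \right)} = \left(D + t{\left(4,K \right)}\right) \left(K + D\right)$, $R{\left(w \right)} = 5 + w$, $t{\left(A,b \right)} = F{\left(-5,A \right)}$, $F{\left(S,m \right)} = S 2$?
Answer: $18600$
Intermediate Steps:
$F{\left(S,m \right)} = 2 S$
$t{\left(A,b \right)} = -10$ ($t{\left(A,b \right)} = 2 \left(-5\right) = -10$)
$o{\left(D,K \right)} = \left(-10 + D\right) \left(D + K\right)$ ($o{\left(D,K \right)} = \left(D - 10\right) \left(K + D\right) = \left(-10 + D\right) \left(D + K\right)$)
$\left(-65 + o{\left(0,R{\left(4 \right)} \right)}\right) \left(-120\right) = \left(-65 + \left(0^{2} - 0 - 10 \left(5 + 4\right) + 0 \left(5 + 4\right)\right)\right) \left(-120\right) = \left(-65 + \left(0 + 0 - 90 + 0 \cdot 9\right)\right) \left(-120\right) = \left(-65 + \left(0 + 0 - 90 + 0\right)\right) \left(-120\right) = \left(-65 - 90\right) \left(-120\right) = \left(-155\right) \left(-120\right) = 18600$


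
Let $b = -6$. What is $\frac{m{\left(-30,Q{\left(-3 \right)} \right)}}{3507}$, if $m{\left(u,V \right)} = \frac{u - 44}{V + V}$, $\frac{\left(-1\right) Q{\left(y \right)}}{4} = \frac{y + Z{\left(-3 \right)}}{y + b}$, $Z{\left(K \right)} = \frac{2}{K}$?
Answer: $\frac{333}{51436} \approx 0.0064741$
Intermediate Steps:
$Q{\left(y \right)} = - \frac{4 \left(- \frac{2}{3} + y\right)}{-6 + y}$ ($Q{\left(y \right)} = - 4 \frac{y + \frac{2}{-3}}{y - 6} = - 4 \frac{y + 2 \left(- \frac{1}{3}\right)}{-6 + y} = - 4 \frac{y - \frac{2}{3}}{-6 + y} = - 4 \frac{- \frac{2}{3} + y}{-6 + y} = - \frac{4 \left(- \frac{2}{3} + y\right)}{-6 + y}$)
$m{\left(u,V \right)} = \frac{-44 + u}{2 V}$
$\frac{m{\left(-30,Q{\left(-3 \right)} \right)}}{3507} = \frac{\frac{1}{2} \frac{1}{\frac{4}{3} \frac{1}{-6 - 3} \left(2 - -9\right)} \left(-44 - 30\right)}{3507} = \frac{1}{2} \frac{1}{\frac{4}{3} \frac{1}{-9} \left(2 + 9\right)} \left(-74\right) \frac{1}{3507} = \frac{1}{2} \frac{1}{\frac{4}{3} \left(- \frac{1}{9}\right) 11} \left(-74\right) \frac{1}{3507} = \frac{1}{2} \frac{1}{- \frac{44}{27}} \left(-74\right) \frac{1}{3507} = \frac{1}{2} \left(- \frac{27}{44}\right) \left(-74\right) \frac{1}{3507} = \frac{999}{44} \cdot \frac{1}{3507} = \frac{333}{51436}$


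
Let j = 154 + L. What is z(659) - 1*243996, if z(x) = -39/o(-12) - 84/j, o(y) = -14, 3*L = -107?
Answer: -1212649803/4970 ≈ -2.4399e+5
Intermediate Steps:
L = -107/3 (L = (⅓)*(-107) = -107/3 ≈ -35.667)
j = 355/3 (j = 154 - 107/3 = 355/3 ≈ 118.33)
z(x) = 10317/4970 (z(x) = -39/(-14) - 84/355/3 = -39*(-1/14) - 84*3/355 = 39/14 - 252/355 = 10317/4970)
z(659) - 1*243996 = 10317/4970 - 1*243996 = 10317/4970 - 243996 = -1212649803/4970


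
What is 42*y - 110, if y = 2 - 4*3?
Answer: -530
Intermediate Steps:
y = -10 (y = 2 - 12 = -10)
42*y - 110 = 42*(-10) - 110 = -420 - 110 = -530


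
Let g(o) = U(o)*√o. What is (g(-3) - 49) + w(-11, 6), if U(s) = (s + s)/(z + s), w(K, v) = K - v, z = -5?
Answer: -66 + 3*I*√3/4 ≈ -66.0 + 1.299*I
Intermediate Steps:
U(s) = 2*s/(-5 + s) (U(s) = (s + s)/(-5 + s) = (2*s)/(-5 + s) = 2*s/(-5 + s))
g(o) = 2*o^(3/2)/(-5 + o) (g(o) = (2*o/(-5 + o))*√o = 2*o^(3/2)/(-5 + o))
(g(-3) - 49) + w(-11, 6) = (2*(-3)^(3/2)/(-5 - 3) - 49) + (-11 - 1*6) = (2*(-3*I*√3)/(-8) - 49) + (-11 - 6) = (2*(-3*I*√3)*(-⅛) - 49) - 17 = (3*I*√3/4 - 49) - 17 = (-49 + 3*I*√3/4) - 17 = -66 + 3*I*√3/4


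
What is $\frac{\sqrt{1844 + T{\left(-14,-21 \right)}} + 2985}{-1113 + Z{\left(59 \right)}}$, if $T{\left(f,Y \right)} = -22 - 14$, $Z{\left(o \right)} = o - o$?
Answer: $- \frac{995}{371} - \frac{4 \sqrt{113}}{1113} \approx -2.7201$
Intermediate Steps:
$Z{\left(o \right)} = 0$
$T{\left(f,Y \right)} = -36$ ($T{\left(f,Y \right)} = -22 - 14 = -36$)
$\frac{\sqrt{1844 + T{\left(-14,-21 \right)}} + 2985}{-1113 + Z{\left(59 \right)}} = \frac{\sqrt{1844 - 36} + 2985}{-1113 + 0} = \frac{\sqrt{1808} + 2985}{-1113} = \left(4 \sqrt{113} + 2985\right) \left(- \frac{1}{1113}\right) = \left(2985 + 4 \sqrt{113}\right) \left(- \frac{1}{1113}\right) = - \frac{995}{371} - \frac{4 \sqrt{113}}{1113}$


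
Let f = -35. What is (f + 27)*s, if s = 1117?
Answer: -8936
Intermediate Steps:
(f + 27)*s = (-35 + 27)*1117 = -8*1117 = -8936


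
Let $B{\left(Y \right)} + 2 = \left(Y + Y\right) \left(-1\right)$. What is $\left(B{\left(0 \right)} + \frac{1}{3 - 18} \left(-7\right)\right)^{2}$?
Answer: $\frac{529}{225} \approx 2.3511$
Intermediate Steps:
$B{\left(Y \right)} = -2 - 2 Y$ ($B{\left(Y \right)} = -2 + \left(Y + Y\right) \left(-1\right) = -2 + 2 Y \left(-1\right) = -2 - 2 Y$)
$\left(B{\left(0 \right)} + \frac{1}{3 - 18} \left(-7\right)\right)^{2} = \left(\left(-2 - 0\right) + \frac{1}{3 - 18} \left(-7\right)\right)^{2} = \left(\left(-2 + 0\right) + \frac{1}{-15} \left(-7\right)\right)^{2} = \left(-2 - - \frac{7}{15}\right)^{2} = \left(-2 + \frac{7}{15}\right)^{2} = \left(- \frac{23}{15}\right)^{2} = \frac{529}{225}$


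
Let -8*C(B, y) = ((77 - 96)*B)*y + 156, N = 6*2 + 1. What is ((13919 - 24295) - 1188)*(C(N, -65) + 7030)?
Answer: -115723839/2 ≈ -5.7862e+7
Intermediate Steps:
N = 13 (N = 12 + 1 = 13)
C(B, y) = -39/2 + 19*B*y/8 (C(B, y) = -(((77 - 96)*B)*y + 156)/8 = -((-19*B)*y + 156)/8 = -(-19*B*y + 156)/8 = -(156 - 19*B*y)/8 = -39/2 + 19*B*y/8)
((13919 - 24295) - 1188)*(C(N, -65) + 7030) = ((13919 - 24295) - 1188)*((-39/2 + (19/8)*13*(-65)) + 7030) = (-10376 - 1188)*((-39/2 - 16055/8) + 7030) = -11564*(-16211/8 + 7030) = -11564*40029/8 = -115723839/2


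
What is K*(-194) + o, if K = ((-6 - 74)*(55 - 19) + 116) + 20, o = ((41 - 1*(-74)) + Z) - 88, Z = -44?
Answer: 532319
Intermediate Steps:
o = -17 (o = ((41 - 1*(-74)) - 44) - 88 = ((41 + 74) - 44) - 88 = (115 - 44) - 88 = 71 - 88 = -17)
K = -2744 (K = (-80*36 + 116) + 20 = (-2880 + 116) + 20 = -2764 + 20 = -2744)
K*(-194) + o = -2744*(-194) - 17 = 532336 - 17 = 532319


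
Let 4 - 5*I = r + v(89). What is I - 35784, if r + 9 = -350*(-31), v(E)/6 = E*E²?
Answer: -4419571/5 ≈ -8.8391e+5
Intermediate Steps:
v(E) = 6*E³ (v(E) = 6*(E*E²) = 6*E³)
r = 10841 (r = -9 - 350*(-31) = -9 + 10850 = 10841)
I = -4240651/5 (I = ⅘ - (10841 + 6*89³)/5 = ⅘ - (10841 + 6*704969)/5 = ⅘ - (10841 + 4229814)/5 = ⅘ - ⅕*4240655 = ⅘ - 848131 = -4240651/5 ≈ -8.4813e+5)
I - 35784 = -4240651/5 - 35784 = -4419571/5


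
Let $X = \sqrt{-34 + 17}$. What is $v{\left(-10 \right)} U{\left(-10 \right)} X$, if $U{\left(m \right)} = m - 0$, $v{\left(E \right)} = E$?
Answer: $100 i \sqrt{17} \approx 412.31 i$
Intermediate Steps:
$U{\left(m \right)} = m$ ($U{\left(m \right)} = m + 0 = m$)
$X = i \sqrt{17}$ ($X = \sqrt{-17} = i \sqrt{17} \approx 4.1231 i$)
$v{\left(-10 \right)} U{\left(-10 \right)} X = \left(-10\right) \left(-10\right) i \sqrt{17} = 100 i \sqrt{17}$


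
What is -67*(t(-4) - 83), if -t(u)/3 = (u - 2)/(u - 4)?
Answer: 22847/4 ≈ 5711.8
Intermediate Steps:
t(u) = -3*(-2 + u)/(-4 + u) (t(u) = -3*(u - 2)/(u - 4) = -3*(-2 + u)/(-4 + u))
-67*(t(-4) - 83) = -67*(3*(2 - 1*(-4))/(-4 - 4) - 83) = -67*(3*(2 + 4)/(-8) - 83) = -67*(3*(-1/8)*6 - 83) = -67*(-9/4 - 83) = -67*(-341/4) = 22847/4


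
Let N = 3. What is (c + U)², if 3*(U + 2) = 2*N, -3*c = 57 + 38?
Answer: 9025/9 ≈ 1002.8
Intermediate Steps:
c = -95/3 (c = -(57 + 38)/3 = -⅓*95 = -95/3 ≈ -31.667)
U = 0 (U = -2 + (2*3)/3 = -2 + (⅓)*6 = -2 + 2 = 0)
(c + U)² = (-95/3 + 0)² = (-95/3)² = 9025/9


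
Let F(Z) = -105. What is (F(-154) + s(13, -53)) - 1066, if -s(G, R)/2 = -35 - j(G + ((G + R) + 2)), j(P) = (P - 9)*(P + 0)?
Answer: 599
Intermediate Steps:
j(P) = P*(-9 + P) (j(P) = (-9 + P)*P = P*(-9 + P))
s(G, R) = 70 + 2*(-7 + R + 2*G)*(2 + R + 2*G) (s(G, R) = -2*(-35 - (G + ((G + R) + 2))*(-9 + (G + ((G + R) + 2)))) = -2*(-35 - (G + (2 + G + R))*(-9 + (G + (2 + G + R)))) = -2*(-35 - (2 + R + 2*G)*(-9 + (2 + R + 2*G))) = -2*(-35 - (2 + R + 2*G)*(-7 + R + 2*G)) = -2*(-35 - (-7 + R + 2*G)*(2 + R + 2*G)) = 70 + 2*(-7 + R + 2*G)*(2 + R + 2*G))
(F(-154) + s(13, -53)) - 1066 = (-105 + (70 + 2*(-7 - 53 + 2*13)*(2 - 53 + 2*13))) - 1066 = (-105 + (70 + 2*(-7 - 53 + 26)*(2 - 53 + 26))) - 1066 = (-105 + (70 + 2*(-34)*(-25))) - 1066 = (-105 + (70 + 1700)) - 1066 = (-105 + 1770) - 1066 = 1665 - 1066 = 599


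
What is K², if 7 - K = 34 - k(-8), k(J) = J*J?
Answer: 1369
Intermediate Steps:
k(J) = J²
K = 37 (K = 7 - (34 - 1*(-8)²) = 7 - (34 - 1*64) = 7 - (34 - 64) = 7 - 1*(-30) = 7 + 30 = 37)
K² = 37² = 1369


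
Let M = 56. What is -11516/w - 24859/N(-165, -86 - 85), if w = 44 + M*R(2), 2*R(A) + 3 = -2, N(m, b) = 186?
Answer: -10187/744 ≈ -13.692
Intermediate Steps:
R(A) = -5/2 (R(A) = -3/2 + (1/2)*(-2) = -3/2 - 1 = -5/2)
w = -96 (w = 44 + 56*(-5/2) = 44 - 140 = -96)
-11516/w - 24859/N(-165, -86 - 85) = -11516/(-96) - 24859/186 = -11516*(-1/96) - 24859*1/186 = 2879/24 - 24859/186 = -10187/744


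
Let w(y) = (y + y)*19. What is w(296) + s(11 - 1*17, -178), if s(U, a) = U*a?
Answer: 12316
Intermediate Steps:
w(y) = 38*y (w(y) = (2*y)*19 = 38*y)
w(296) + s(11 - 1*17, -178) = 38*296 + (11 - 1*17)*(-178) = 11248 + (11 - 17)*(-178) = 11248 - 6*(-178) = 11248 + 1068 = 12316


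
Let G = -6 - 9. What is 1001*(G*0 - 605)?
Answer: -605605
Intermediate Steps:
G = -15
1001*(G*0 - 605) = 1001*(-15*0 - 605) = 1001*(0 - 605) = 1001*(-605) = -605605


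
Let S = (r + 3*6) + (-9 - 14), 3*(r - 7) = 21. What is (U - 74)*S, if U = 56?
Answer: -162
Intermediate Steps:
r = 14 (r = 7 + (1/3)*21 = 7 + 7 = 14)
S = 9 (S = (14 + 3*6) + (-9 - 14) = (14 + 18) - 23 = 32 - 23 = 9)
(U - 74)*S = (56 - 74)*9 = -18*9 = -162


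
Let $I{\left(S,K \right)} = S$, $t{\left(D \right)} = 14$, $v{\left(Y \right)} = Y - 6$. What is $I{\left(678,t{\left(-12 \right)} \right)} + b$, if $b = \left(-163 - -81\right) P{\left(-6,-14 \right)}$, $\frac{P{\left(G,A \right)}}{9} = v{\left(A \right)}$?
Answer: $15438$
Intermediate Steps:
$v{\left(Y \right)} = -6 + Y$ ($v{\left(Y \right)} = Y - 6 = -6 + Y$)
$P{\left(G,A \right)} = -54 + 9 A$ ($P{\left(G,A \right)} = 9 \left(-6 + A\right) = -54 + 9 A$)
$b = 14760$ ($b = \left(-163 - -81\right) \left(-54 + 9 \left(-14\right)\right) = \left(-163 + \left(-24 + 105\right)\right) \left(-54 - 126\right) = \left(-163 + 81\right) \left(-180\right) = \left(-82\right) \left(-180\right) = 14760$)
$I{\left(678,t{\left(-12 \right)} \right)} + b = 678 + 14760 = 15438$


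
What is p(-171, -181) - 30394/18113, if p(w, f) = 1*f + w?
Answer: -6406170/18113 ≈ -353.68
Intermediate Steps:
p(w, f) = f + w
p(-171, -181) - 30394/18113 = (-181 - 171) - 30394/18113 = -352 - 30394/18113 = -6406170/18113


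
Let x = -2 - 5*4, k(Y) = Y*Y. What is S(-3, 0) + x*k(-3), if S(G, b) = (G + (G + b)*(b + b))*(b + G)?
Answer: -189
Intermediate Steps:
k(Y) = Y²
x = -22 (x = -2 - 20 = -22)
S(G, b) = (G + b)*(G + 2*b*(G + b)) (S(G, b) = (G + (G + b)*(2*b))*(G + b) = (G + 2*b*(G + b))*(G + b) = (G + b)*(G + 2*b*(G + b)))
S(-3, 0) + x*k(-3) = ((-3)² + 2*0³ - 3*0 + 2*0*(-3)² + 4*(-3)*0²) - 22*(-3)² = (9 + 2*0 + 0 + 2*0*9 + 4*(-3)*0) - 22*9 = (9 + 0 + 0 + 0 + 0) - 198 = 9 - 198 = -189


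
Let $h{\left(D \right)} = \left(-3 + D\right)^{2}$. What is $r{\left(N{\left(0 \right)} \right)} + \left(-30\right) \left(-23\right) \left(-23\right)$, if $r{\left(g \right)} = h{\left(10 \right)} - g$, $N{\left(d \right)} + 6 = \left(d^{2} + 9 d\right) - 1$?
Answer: $-15814$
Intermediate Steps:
$N{\left(d \right)} = -7 + d^{2} + 9 d$ ($N{\left(d \right)} = -6 - \left(1 - d^{2} - 9 d\right) = -6 + \left(-1 + d^{2} + 9 d\right) = -7 + d^{2} + 9 d$)
$r{\left(g \right)} = 49 - g$ ($r{\left(g \right)} = \left(-3 + 10\right)^{2} - g = 7^{2} - g = 49 - g$)
$r{\left(N{\left(0 \right)} \right)} + \left(-30\right) \left(-23\right) \left(-23\right) = \left(49 - \left(-7 + 0^{2} + 9 \cdot 0\right)\right) + \left(-30\right) \left(-23\right) \left(-23\right) = \left(49 - \left(-7 + 0 + 0\right)\right) + 690 \left(-23\right) = \left(49 - -7\right) - 15870 = \left(49 + 7\right) - 15870 = 56 - 15870 = -15814$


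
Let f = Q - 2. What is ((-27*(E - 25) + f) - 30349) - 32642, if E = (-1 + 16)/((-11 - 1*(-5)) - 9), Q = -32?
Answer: -62323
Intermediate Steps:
f = -34 (f = -32 - 2 = -34)
E = -1 (E = 15/((-11 + 5) - 9) = 15/(-6 - 9) = 15/(-15) = 15*(-1/15) = -1)
((-27*(E - 25) + f) - 30349) - 32642 = ((-27*(-1 - 25) - 34) - 30349) - 32642 = ((-27*(-26) - 34) - 30349) - 32642 = ((702 - 34) - 30349) - 32642 = (668 - 30349) - 32642 = -29681 - 32642 = -62323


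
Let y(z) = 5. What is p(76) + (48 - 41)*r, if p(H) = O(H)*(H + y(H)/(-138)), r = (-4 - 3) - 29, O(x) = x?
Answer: 380966/69 ≈ 5521.3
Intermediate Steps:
r = -36 (r = -7 - 29 = -36)
p(H) = H*(-5/138 + H) (p(H) = H*(H + 5/(-138)) = H*(H + 5*(-1/138)) = H*(H - 5/138) = H*(-5/138 + H))
p(76) + (48 - 41)*r = (1/138)*76*(-5 + 138*76) + (48 - 41)*(-36) = (1/138)*76*(-5 + 10488) + 7*(-36) = (1/138)*76*10483 - 252 = 398354/69 - 252 = 380966/69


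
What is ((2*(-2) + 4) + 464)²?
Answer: 215296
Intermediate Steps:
((2*(-2) + 4) + 464)² = ((-4 + 4) + 464)² = (0 + 464)² = 464² = 215296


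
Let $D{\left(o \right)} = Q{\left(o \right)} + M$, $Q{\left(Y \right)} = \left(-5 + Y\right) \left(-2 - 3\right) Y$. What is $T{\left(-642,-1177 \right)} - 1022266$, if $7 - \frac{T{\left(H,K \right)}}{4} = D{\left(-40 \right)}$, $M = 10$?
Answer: $-986278$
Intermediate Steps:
$Q{\left(Y \right)} = Y \left(25 - 5 Y\right)$ ($Q{\left(Y \right)} = \left(-5 + Y\right) \left(-5\right) Y = \left(25 - 5 Y\right) Y = Y \left(25 - 5 Y\right)$)
$D{\left(o \right)} = 10 + 5 o \left(5 - o\right)$ ($D{\left(o \right)} = 5 o \left(5 - o\right) + 10 = 10 + 5 o \left(5 - o\right)$)
$T{\left(H,K \right)} = 35988$ ($T{\left(H,K \right)} = 28 - 4 \left(10 - - 200 \left(-5 - 40\right)\right) = 28 - 4 \left(10 - \left(-200\right) \left(-45\right)\right) = 28 - 4 \left(10 - 9000\right) = 28 - -35960 = 28 + 35960 = 35988$)
$T{\left(-642,-1177 \right)} - 1022266 = 35988 - 1022266 = -986278$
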